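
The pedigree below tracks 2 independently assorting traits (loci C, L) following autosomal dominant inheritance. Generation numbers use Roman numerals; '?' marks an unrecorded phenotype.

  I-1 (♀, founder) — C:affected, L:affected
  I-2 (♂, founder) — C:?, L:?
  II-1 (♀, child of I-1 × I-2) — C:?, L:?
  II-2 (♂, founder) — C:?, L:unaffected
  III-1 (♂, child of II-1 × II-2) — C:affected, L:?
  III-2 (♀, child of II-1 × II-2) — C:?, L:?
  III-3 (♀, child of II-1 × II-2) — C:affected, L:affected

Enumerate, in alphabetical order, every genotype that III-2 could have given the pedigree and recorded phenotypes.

C/I-1 aff ·: Cc|CC
C/I-2 ? ·: cc|Cc|CC
C/II-1 ? I-1×I-2: cc|Cc|CC
C/II-2 ? ·: cc|Cc|CC
C/III-1 aff II-1×II-2: Cc|CC
C/III-2 ? II-1×II-2: cc|Cc|CC
C/III-3 aff II-1×II-2: Cc|CC
⇒ C over [I-1,I-2,II-1,II-2,III-1,III-2,III-3]: 156 consistent
L/I-1 aff ·: Ll|LL
L/I-2 ? ·: ll|Ll|LL
L/II-1 ? I-1×I-2: Ll|LL
L/II-2 un ·: ll
L/III-1 ? II-1×II-2: ll|Ll
L/III-2 ? II-1×II-2: ll|Ll
L/III-3 aff II-1×II-2: Ll
⇒ L over [I-1,I-2,II-1,II-2,III-1,III-2,III-3]: 24 consistent

III-2 ∈ {CC Ll, CC ll, Cc Ll, Cc ll, cc Ll, cc ll}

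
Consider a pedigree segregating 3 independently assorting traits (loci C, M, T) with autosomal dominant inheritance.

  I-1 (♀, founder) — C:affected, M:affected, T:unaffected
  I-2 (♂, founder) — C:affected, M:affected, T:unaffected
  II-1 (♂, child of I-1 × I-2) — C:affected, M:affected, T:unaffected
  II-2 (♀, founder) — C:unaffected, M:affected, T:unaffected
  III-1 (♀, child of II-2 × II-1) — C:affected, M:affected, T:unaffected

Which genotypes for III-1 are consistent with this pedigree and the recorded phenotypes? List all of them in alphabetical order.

III-1 ∈ {Cc MM tt, Cc Mm tt}

C/I-1 aff ·: Cc|CC
C/I-2 aff ·: Cc|CC
C/II-1 aff I-1×I-2: Cc|CC
C/II-2 un ·: cc
C/III-1 aff II-2×II-1: Cc
⇒ C over [I-1,I-2,II-1,II-2,III-1]: 7 consistent
M/I-1 aff ·: Mm|MM
M/I-2 aff ·: Mm|MM
M/II-1 aff I-1×I-2: Mm|MM
M/II-2 aff ·: Mm|MM
M/III-1 aff II-2×II-1: Mm|MM
⇒ M over [I-1,I-2,II-1,II-2,III-1]: 24 consistent
T/I-1 un ·: tt
T/I-2 un ·: tt
T/II-1 un I-1×I-2: tt
T/II-2 un ·: tt
T/III-1 un II-2×II-1: tt
⇒ T over [I-1,I-2,II-1,II-2,III-1]: 1 consistent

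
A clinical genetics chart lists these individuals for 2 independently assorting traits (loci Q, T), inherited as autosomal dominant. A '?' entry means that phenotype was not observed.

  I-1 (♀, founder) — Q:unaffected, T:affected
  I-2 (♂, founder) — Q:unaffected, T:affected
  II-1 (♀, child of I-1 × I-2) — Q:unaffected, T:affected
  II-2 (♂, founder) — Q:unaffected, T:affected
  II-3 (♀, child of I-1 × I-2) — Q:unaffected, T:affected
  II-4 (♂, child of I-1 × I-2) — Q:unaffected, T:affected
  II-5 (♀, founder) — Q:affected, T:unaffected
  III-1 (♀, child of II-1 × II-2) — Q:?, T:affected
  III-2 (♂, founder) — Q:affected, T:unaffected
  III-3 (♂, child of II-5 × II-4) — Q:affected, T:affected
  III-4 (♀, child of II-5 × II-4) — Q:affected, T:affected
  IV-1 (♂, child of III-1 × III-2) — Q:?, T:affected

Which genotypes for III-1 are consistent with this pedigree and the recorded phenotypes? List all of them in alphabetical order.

Q/I-1 un ·: qq
Q/I-2 un ·: qq
Q/II-1 un I-1×I-2: qq
Q/II-2 un ·: qq
Q/II-3 un I-1×I-2: qq
Q/II-4 un I-1×I-2: qq
Q/II-5 aff ·: Qq|QQ
Q/III-1 ? II-1×II-2: qq
Q/III-2 aff ·: Qq|QQ
Q/III-3 aff II-5×II-4: Qq
Q/III-4 aff II-5×II-4: Qq
Q/IV-1 ? III-1×III-2: qq|Qq
⇒ Q over [I-1,I-2,II-1,II-2,II-3,II-4,II-5,III-1,III-2,III-3,III-4,IV-1]: 6 consistent
T/I-1 aff ·: Tt|TT
T/I-2 aff ·: Tt|TT
T/II-1 aff I-1×I-2: Tt|TT
T/II-2 aff ·: Tt|TT
T/II-3 aff I-1×I-2: Tt|TT
T/II-4 aff I-1×I-2: Tt|TT
T/II-5 un ·: tt
T/III-1 aff II-1×II-2: Tt|TT
T/III-2 un ·: tt
T/III-3 aff II-5×II-4: Tt
T/III-4 aff II-5×II-4: Tt
T/IV-1 aff III-1×III-2: Tt
⇒ T over [I-1,I-2,II-1,II-2,II-3,II-4,II-5,III-1,III-2,III-3,III-4,IV-1]: 87 consistent

III-1 ∈ {qq TT, qq Tt}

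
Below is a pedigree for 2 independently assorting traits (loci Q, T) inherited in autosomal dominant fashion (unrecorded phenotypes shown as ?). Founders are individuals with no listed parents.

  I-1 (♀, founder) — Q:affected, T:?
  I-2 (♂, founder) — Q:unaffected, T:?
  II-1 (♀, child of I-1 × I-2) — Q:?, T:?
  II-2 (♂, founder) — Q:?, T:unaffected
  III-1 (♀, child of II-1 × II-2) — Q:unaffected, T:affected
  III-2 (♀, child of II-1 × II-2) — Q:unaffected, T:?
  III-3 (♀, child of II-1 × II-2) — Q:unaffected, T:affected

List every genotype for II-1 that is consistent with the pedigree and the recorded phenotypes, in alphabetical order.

II-1 ∈ {Qq TT, Qq Tt, qq TT, qq Tt}

Q/I-1 aff ·: Qq|QQ
Q/I-2 un ·: qq
Q/II-1 ? I-1×I-2: qq|Qq
Q/II-2 ? ·: qq|Qq
Q/III-1 un II-1×II-2: qq
Q/III-2 un II-1×II-2: qq
Q/III-3 un II-1×II-2: qq
⇒ Q over [I-1,I-2,II-1,II-2,III-1,III-2,III-3]: 6 consistent
T/I-1 ? ·: tt|Tt|TT
T/I-2 ? ·: tt|Tt|TT
T/II-1 ? I-1×I-2: Tt|TT
T/II-2 un ·: tt
T/III-1 aff II-1×II-2: Tt
T/III-2 ? II-1×II-2: tt|Tt
T/III-3 aff II-1×II-2: Tt
⇒ T over [I-1,I-2,II-1,II-2,III-1,III-2,III-3]: 18 consistent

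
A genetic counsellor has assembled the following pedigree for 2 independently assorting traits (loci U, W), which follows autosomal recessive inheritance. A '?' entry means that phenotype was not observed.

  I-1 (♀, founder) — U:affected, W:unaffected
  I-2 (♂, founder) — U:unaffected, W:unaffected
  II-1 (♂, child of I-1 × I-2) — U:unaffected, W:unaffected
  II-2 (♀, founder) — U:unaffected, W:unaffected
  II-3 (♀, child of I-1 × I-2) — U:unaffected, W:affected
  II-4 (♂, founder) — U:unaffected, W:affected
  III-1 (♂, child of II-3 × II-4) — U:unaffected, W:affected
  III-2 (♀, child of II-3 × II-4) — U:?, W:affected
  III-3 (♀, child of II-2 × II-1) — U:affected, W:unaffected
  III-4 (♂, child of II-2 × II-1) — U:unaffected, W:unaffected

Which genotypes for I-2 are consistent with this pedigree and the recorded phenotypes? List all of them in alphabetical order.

U/I-1 aff ·: uu
U/I-2 un ·: UU|Uu
U/II-1 un I-1×I-2: Uu
U/II-2 un ·: Uu
U/II-3 un I-1×I-2: Uu
U/II-4 un ·: UU|Uu
U/III-1 un II-3×II-4: UU|Uu
U/III-2 ? II-3×II-4: UU|Uu|uu
U/III-3 aff II-2×II-1: uu
U/III-4 un II-2×II-1: UU|Uu
⇒ U over [I-1,I-2,II-1,II-2,II-3,II-4,III-1,III-2,III-3,III-4]: 40 consistent
W/I-1 un ·: Ww
W/I-2 un ·: Ww
W/II-1 un I-1×I-2: WW|Ww
W/II-2 un ·: WW|Ww
W/II-3 aff I-1×I-2: ww
W/II-4 aff ·: ww
W/III-1 aff II-3×II-4: ww
W/III-2 aff II-3×II-4: ww
W/III-3 un II-2×II-1: WW|Ww
W/III-4 un II-2×II-1: WW|Ww
⇒ W over [I-1,I-2,II-1,II-2,II-3,II-4,III-1,III-2,III-3,III-4]: 13 consistent

I-2 ∈ {UU Ww, Uu Ww}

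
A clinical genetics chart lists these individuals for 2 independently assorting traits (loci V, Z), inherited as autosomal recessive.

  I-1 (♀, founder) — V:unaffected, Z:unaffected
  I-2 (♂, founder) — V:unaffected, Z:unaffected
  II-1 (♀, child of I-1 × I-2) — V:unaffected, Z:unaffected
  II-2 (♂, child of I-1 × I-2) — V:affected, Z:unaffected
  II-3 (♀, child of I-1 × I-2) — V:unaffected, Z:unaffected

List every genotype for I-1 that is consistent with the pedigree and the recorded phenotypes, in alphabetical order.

V/I-1 un ·: Vv
V/I-2 un ·: Vv
V/II-1 un I-1×I-2: VV|Vv
V/II-2 aff I-1×I-2: vv
V/II-3 un I-1×I-2: VV|Vv
⇒ V over [I-1,I-2,II-1,II-2,II-3]: 4 consistent
Z/I-1 un ·: ZZ|Zz
Z/I-2 un ·: ZZ|Zz
Z/II-1 un I-1×I-2: ZZ|Zz
Z/II-2 un I-1×I-2: ZZ|Zz
Z/II-3 un I-1×I-2: ZZ|Zz
⇒ Z over [I-1,I-2,II-1,II-2,II-3]: 25 consistent

I-1 ∈ {Vv ZZ, Vv Zz}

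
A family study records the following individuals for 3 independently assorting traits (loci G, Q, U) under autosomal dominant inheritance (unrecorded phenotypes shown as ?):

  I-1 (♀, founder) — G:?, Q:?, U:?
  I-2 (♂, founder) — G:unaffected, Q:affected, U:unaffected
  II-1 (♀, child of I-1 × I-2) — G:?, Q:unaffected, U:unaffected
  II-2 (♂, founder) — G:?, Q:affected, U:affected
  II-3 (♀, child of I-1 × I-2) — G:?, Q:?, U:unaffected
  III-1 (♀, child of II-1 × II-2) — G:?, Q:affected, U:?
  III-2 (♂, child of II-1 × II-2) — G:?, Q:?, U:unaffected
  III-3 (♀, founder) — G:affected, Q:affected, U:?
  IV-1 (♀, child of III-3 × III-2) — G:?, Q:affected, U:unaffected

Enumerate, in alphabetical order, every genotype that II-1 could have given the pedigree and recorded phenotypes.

II-1 ∈ {Gg qq uu, gg qq uu}

G/I-1 ? ·: gg|Gg|GG
G/I-2 un ·: gg
G/II-1 ? I-1×I-2: gg|Gg
G/II-2 ? ·: gg|Gg|GG
G/II-3 ? I-1×I-2: gg|Gg
G/III-1 ? II-1×II-2: gg|Gg|GG
G/III-2 ? II-1×II-2: gg|Gg|GG
G/III-3 aff ·: Gg|GG
G/IV-1 ? III-3×III-2: gg|Gg|GG
⇒ G over [I-1,I-2,II-1,II-2,II-3,III-1,III-2,III-3,IV-1]: 267 consistent
Q/I-1 ? ·: qq|Qq
Q/I-2 aff ·: Qq
Q/II-1 un I-1×I-2: qq
Q/II-2 aff ·: Qq|QQ
Q/II-3 ? I-1×I-2: qq|Qq|QQ
Q/III-1 aff II-1×II-2: Qq
Q/III-2 ? II-1×II-2: qq|Qq
Q/III-3 aff ·: Qq|QQ
Q/IV-1 aff III-3×III-2: Qq|QQ
⇒ Q over [I-1,I-2,II-1,II-2,II-3,III-1,III-2,III-3,IV-1]: 50 consistent
U/I-1 ? ·: uu|Uu
U/I-2 un ·: uu
U/II-1 un I-1×I-2: uu
U/II-2 aff ·: Uu
U/II-3 un I-1×I-2: uu
U/III-1 ? II-1×II-2: uu|Uu
U/III-2 un II-1×II-2: uu
U/III-3 ? ·: uu|Uu
U/IV-1 un III-3×III-2: uu
⇒ U over [I-1,I-2,II-1,II-2,II-3,III-1,III-2,III-3,IV-1]: 8 consistent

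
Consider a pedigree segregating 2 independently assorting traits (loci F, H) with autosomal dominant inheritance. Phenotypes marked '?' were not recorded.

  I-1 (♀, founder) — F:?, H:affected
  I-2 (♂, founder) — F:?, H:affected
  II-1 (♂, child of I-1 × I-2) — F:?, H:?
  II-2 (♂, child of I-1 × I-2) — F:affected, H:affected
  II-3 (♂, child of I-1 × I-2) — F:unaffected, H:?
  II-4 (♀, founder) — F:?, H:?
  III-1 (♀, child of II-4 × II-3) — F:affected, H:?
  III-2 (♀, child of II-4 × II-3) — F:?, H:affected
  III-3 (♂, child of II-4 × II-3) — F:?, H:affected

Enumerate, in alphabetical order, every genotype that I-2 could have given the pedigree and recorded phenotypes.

I-2 ∈ {Ff HH, Ff Hh, ff HH, ff Hh}

F/I-1 ? ·: ff|Ff
F/I-2 ? ·: ff|Ff
F/II-1 ? I-1×I-2: ff|Ff|FF
F/II-2 aff I-1×I-2: Ff|FF
F/II-3 un I-1×I-2: ff
F/II-4 ? ·: Ff|FF
F/III-1 aff II-4×II-3: Ff
F/III-2 ? II-4×II-3: ff|Ff
F/III-3 ? II-4×II-3: ff|Ff
⇒ F over [I-1,I-2,II-1,II-2,II-3,II-4,III-1,III-2,III-3]: 50 consistent
H/I-1 aff ·: Hh|HH
H/I-2 aff ·: Hh|HH
H/II-1 ? I-1×I-2: hh|Hh|HH
H/II-2 aff I-1×I-2: Hh|HH
H/II-3 ? I-1×I-2: hh|Hh|HH
H/II-4 ? ·: hh|Hh|HH
H/III-1 ? II-4×II-3: hh|Hh|HH
H/III-2 aff II-4×II-3: Hh|HH
H/III-3 aff II-4×II-3: Hh|HH
⇒ H over [I-1,I-2,II-1,II-2,II-3,II-4,III-1,III-2,III-3]: 476 consistent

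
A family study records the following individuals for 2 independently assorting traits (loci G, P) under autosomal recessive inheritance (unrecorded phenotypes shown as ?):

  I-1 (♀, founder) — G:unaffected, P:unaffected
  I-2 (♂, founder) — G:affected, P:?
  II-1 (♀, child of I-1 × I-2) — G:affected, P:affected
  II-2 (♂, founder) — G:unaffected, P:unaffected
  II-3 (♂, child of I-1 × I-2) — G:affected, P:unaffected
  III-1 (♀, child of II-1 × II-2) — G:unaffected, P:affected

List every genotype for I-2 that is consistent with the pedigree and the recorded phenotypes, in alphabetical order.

G/I-1 un ·: Gg
G/I-2 aff ·: gg
G/II-1 aff I-1×I-2: gg
G/II-2 un ·: GG|Gg
G/II-3 aff I-1×I-2: gg
G/III-1 un II-1×II-2: Gg
⇒ G over [I-1,I-2,II-1,II-2,II-3,III-1]: 2 consistent
P/I-1 un ·: Pp
P/I-2 ? ·: Pp|pp
P/II-1 aff I-1×I-2: pp
P/II-2 un ·: Pp
P/II-3 un I-1×I-2: PP|Pp
P/III-1 aff II-1×II-2: pp
⇒ P over [I-1,I-2,II-1,II-2,II-3,III-1]: 3 consistent

I-2 ∈ {gg Pp, gg pp}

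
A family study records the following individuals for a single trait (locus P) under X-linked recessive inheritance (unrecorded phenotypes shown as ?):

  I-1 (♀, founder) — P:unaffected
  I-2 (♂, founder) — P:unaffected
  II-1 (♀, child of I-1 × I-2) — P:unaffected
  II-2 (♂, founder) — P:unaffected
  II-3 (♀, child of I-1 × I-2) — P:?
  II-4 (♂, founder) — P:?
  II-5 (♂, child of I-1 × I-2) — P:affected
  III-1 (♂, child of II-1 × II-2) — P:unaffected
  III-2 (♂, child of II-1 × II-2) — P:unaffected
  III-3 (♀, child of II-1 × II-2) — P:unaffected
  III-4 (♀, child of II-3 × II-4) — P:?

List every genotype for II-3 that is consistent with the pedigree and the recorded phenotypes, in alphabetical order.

P/I-1 un ·: X^PX^p
P/I-2 un ·: X^PY
P/II-1 un I-1×I-2: X^PX^P|X^PX^p
P/II-2 un ·: X^PY
P/II-3 ? I-1×I-2: X^PX^P|X^PX^p
P/II-4 ? ·: X^PY|X^pY
P/II-5 aff I-1×I-2: X^pY
P/III-1 un II-1×II-2: X^PY
P/III-2 un II-1×II-2: X^PY
P/III-3 un II-1×II-2: X^PX^P|X^PX^p
P/III-4 ? II-3×II-4: X^PX^P|X^PX^p|X^pX^p
⇒ P over [I-1,I-2,II-1,II-2,II-3,II-4,II-5,III-1,III-2,III-3,III-4]: 18 consistent

II-3 ∈ {X^PX^P, X^PX^p}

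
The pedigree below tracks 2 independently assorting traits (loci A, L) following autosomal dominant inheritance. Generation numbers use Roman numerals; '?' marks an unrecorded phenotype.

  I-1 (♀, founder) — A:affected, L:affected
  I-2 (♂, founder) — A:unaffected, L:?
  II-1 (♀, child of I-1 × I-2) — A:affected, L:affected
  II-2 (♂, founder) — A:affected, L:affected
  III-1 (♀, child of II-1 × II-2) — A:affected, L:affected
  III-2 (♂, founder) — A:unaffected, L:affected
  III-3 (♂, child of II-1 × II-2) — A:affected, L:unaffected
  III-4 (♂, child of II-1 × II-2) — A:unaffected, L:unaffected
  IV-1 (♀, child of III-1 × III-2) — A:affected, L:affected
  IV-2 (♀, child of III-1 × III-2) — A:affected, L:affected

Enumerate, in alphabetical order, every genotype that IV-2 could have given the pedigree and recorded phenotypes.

A/I-1 aff ·: Aa|AA
A/I-2 un ·: aa
A/II-1 aff I-1×I-2: Aa
A/II-2 aff ·: Aa
A/III-1 aff II-1×II-2: Aa|AA
A/III-2 un ·: aa
A/III-3 aff II-1×II-2: Aa|AA
A/III-4 un II-1×II-2: aa
A/IV-1 aff III-1×III-2: Aa
A/IV-2 aff III-1×III-2: Aa
⇒ A over [I-1,I-2,II-1,II-2,III-1,III-2,III-3,III-4,IV-1,IV-2]: 8 consistent
L/I-1 aff ·: Ll|LL
L/I-2 ? ·: ll|Ll|LL
L/II-1 aff I-1×I-2: Ll
L/II-2 aff ·: Ll
L/III-1 aff II-1×II-2: Ll|LL
L/III-2 aff ·: Ll|LL
L/III-3 un II-1×II-2: ll
L/III-4 un II-1×II-2: ll
L/IV-1 aff III-1×III-2: Ll|LL
L/IV-2 aff III-1×III-2: Ll|LL
⇒ L over [I-1,I-2,II-1,II-2,III-1,III-2,III-3,III-4,IV-1,IV-2]: 65 consistent

IV-2 ∈ {Aa LL, Aa Ll}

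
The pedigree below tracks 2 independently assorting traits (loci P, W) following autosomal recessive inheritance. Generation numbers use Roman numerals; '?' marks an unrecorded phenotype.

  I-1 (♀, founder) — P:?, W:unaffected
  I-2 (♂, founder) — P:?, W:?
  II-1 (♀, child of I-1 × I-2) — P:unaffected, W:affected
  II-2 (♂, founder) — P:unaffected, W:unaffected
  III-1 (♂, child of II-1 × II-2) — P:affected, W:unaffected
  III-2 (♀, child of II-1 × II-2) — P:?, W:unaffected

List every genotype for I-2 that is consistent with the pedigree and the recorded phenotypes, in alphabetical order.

P/I-1 ? ·: PP|Pp|pp
P/I-2 ? ·: PP|Pp|pp
P/II-1 un I-1×I-2: Pp
P/II-2 un ·: Pp
P/III-1 aff II-1×II-2: pp
P/III-2 ? II-1×II-2: PP|Pp|pp
⇒ P over [I-1,I-2,II-1,II-2,III-1,III-2]: 21 consistent
W/I-1 un ·: Ww
W/I-2 ? ·: Ww|ww
W/II-1 aff I-1×I-2: ww
W/II-2 un ·: WW|Ww
W/III-1 un II-1×II-2: Ww
W/III-2 un II-1×II-2: Ww
⇒ W over [I-1,I-2,II-1,II-2,III-1,III-2]: 4 consistent

I-2 ∈ {PP Ww, PP ww, Pp Ww, Pp ww, pp Ww, pp ww}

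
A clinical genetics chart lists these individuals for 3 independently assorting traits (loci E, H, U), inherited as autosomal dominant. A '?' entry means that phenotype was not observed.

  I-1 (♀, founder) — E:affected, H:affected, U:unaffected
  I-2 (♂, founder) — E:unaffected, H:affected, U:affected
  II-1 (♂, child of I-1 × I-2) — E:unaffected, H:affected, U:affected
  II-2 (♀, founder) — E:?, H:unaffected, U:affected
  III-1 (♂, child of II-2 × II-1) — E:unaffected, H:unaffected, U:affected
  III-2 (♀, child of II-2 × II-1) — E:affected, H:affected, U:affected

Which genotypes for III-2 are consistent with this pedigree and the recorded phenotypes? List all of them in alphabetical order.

E/I-1 aff ·: Ee
E/I-2 un ·: ee
E/II-1 un I-1×I-2: ee
E/II-2 ? ·: Ee
E/III-1 un II-2×II-1: ee
E/III-2 aff II-2×II-1: Ee
⇒ E over [I-1,I-2,II-1,II-2,III-1,III-2]: 1 consistent
H/I-1 aff ·: Hh|HH
H/I-2 aff ·: Hh|HH
H/II-1 aff I-1×I-2: Hh
H/II-2 un ·: hh
H/III-1 un II-2×II-1: hh
H/III-2 aff II-2×II-1: Hh
⇒ H over [I-1,I-2,II-1,II-2,III-1,III-2]: 3 consistent
U/I-1 un ·: uu
U/I-2 aff ·: Uu|UU
U/II-1 aff I-1×I-2: Uu
U/II-2 aff ·: Uu|UU
U/III-1 aff II-2×II-1: Uu|UU
U/III-2 aff II-2×II-1: Uu|UU
⇒ U over [I-1,I-2,II-1,II-2,III-1,III-2]: 16 consistent

III-2 ∈ {Ee Hh UU, Ee Hh Uu}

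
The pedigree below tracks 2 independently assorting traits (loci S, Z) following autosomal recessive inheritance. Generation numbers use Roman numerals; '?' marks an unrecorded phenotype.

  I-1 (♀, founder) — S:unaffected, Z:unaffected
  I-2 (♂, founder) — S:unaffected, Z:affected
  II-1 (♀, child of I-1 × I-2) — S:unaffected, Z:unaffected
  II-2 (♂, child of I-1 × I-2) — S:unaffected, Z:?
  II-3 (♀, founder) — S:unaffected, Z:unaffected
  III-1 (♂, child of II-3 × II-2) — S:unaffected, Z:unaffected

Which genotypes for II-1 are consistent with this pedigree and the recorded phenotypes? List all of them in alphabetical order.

S/I-1 un ·: SS|Ss
S/I-2 un ·: SS|Ss
S/II-1 un I-1×I-2: SS|Ss
S/II-2 un I-1×I-2: SS|Ss
S/II-3 un ·: SS|Ss
S/III-1 un II-3×II-2: SS|Ss
⇒ S over [I-1,I-2,II-1,II-2,II-3,III-1]: 45 consistent
Z/I-1 un ·: ZZ|Zz
Z/I-2 aff ·: zz
Z/II-1 un I-1×I-2: Zz
Z/II-2 ? I-1×I-2: Zz|zz
Z/II-3 un ·: ZZ|Zz
Z/III-1 un II-3×II-2: ZZ|Zz
⇒ Z over [I-1,I-2,II-1,II-2,II-3,III-1]: 10 consistent

II-1 ∈ {SS Zz, Ss Zz}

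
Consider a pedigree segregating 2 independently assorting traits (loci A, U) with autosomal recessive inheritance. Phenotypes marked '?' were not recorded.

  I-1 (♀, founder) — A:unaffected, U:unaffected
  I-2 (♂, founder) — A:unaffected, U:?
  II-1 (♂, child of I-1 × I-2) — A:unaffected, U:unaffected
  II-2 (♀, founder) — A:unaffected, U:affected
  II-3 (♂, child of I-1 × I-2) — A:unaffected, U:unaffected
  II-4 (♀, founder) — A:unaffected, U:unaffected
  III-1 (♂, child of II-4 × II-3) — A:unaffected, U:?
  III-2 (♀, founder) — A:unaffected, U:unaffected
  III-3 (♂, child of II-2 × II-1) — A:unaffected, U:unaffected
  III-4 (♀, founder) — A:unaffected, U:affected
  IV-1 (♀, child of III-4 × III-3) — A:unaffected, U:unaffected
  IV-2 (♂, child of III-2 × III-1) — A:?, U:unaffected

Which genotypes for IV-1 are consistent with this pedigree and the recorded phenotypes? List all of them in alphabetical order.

IV-1 ∈ {AA Uu, Aa Uu}

A/I-1 un ·: AA|Aa
A/I-2 un ·: AA|Aa
A/II-1 un I-1×I-2: AA|Aa
A/II-2 un ·: AA|Aa
A/II-3 un I-1×I-2: AA|Aa
A/II-4 un ·: AA|Aa
A/III-1 un II-4×II-3: AA|Aa
A/III-2 un ·: AA|Aa
A/III-3 un II-2×II-1: AA|Aa
A/III-4 un ·: AA|Aa
A/IV-1 un III-4×III-3: AA|Aa
A/IV-2 ? III-2×III-1: AA|Aa|aa
⇒ A over [I-1,I-2,II-1,II-2,II-3,II-4,III-1,III-2,III-3,III-4,IV-1,IV-2]: 2054 consistent
U/I-1 un ·: UU|Uu
U/I-2 ? ·: UU|Uu|uu
U/II-1 un I-1×I-2: UU|Uu
U/II-2 aff ·: uu
U/II-3 un I-1×I-2: UU|Uu
U/II-4 un ·: UU|Uu
U/III-1 ? II-4×II-3: UU|Uu|uu
U/III-2 un ·: UU|Uu
U/III-3 un II-2×II-1: Uu
U/III-4 aff ·: uu
U/IV-1 un III-4×III-3: Uu
U/IV-2 un III-2×III-1: UU|Uu
⇒ U over [I-1,I-2,II-1,II-2,II-3,II-4,III-1,III-2,III-3,III-4,IV-1,IV-2]: 198 consistent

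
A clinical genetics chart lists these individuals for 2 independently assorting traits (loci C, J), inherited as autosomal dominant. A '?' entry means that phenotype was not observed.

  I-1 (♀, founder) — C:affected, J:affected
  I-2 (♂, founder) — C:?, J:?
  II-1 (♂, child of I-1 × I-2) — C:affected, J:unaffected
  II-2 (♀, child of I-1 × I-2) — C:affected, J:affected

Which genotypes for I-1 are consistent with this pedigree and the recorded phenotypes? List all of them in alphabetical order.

I-1 ∈ {CC Jj, Cc Jj}

C/I-1 aff ·: Cc|CC
C/I-2 ? ·: cc|Cc|CC
C/II-1 aff I-1×I-2: Cc|CC
C/II-2 aff I-1×I-2: Cc|CC
⇒ C over [I-1,I-2,II-1,II-2]: 15 consistent
J/I-1 aff ·: Jj
J/I-2 ? ·: jj|Jj
J/II-1 un I-1×I-2: jj
J/II-2 aff I-1×I-2: Jj|JJ
⇒ J over [I-1,I-2,II-1,II-2]: 3 consistent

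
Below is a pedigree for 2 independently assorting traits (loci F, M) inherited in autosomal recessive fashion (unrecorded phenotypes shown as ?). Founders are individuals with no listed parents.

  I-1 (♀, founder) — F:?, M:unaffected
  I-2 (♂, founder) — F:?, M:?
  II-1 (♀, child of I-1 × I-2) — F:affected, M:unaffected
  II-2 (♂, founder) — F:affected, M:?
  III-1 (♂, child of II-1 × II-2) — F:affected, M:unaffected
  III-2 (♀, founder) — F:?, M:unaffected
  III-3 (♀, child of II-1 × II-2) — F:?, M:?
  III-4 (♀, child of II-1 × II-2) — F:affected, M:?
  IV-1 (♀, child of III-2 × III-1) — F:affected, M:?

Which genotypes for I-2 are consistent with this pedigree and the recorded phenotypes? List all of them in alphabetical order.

I-2 ∈ {Ff MM, Ff Mm, Ff mm, ff MM, ff Mm, ff mm}

F/I-1 ? ·: Ff|ff
F/I-2 ? ·: Ff|ff
F/II-1 aff I-1×I-2: ff
F/II-2 aff ·: ff
F/III-1 aff II-1×II-2: ff
F/III-2 ? ·: Ff|ff
F/III-3 ? II-1×II-2: ff
F/III-4 aff II-1×II-2: ff
F/IV-1 aff III-2×III-1: ff
⇒ F over [I-1,I-2,II-1,II-2,III-1,III-2,III-3,III-4,IV-1]: 8 consistent
M/I-1 un ·: MM|Mm
M/I-2 ? ·: MM|Mm|mm
M/II-1 un I-1×I-2: MM|Mm
M/II-2 ? ·: MM|Mm|mm
M/III-1 un II-1×II-2: MM|Mm
M/III-2 un ·: MM|Mm
M/III-3 ? II-1×II-2: MM|Mm|mm
M/III-4 ? II-1×II-2: MM|Mm|mm
M/IV-1 ? III-2×III-1: MM|Mm|mm
⇒ M over [I-1,I-2,II-1,II-2,III-1,III-2,III-3,III-4,IV-1]: 780 consistent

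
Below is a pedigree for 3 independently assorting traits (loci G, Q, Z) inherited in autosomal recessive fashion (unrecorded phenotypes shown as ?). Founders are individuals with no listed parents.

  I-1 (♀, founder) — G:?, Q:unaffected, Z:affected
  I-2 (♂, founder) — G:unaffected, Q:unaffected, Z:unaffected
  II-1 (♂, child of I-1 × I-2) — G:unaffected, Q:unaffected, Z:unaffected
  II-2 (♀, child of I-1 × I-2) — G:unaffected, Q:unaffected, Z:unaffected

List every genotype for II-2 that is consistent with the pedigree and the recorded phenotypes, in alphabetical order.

G/I-1 ? ·: GG|Gg|gg
G/I-2 un ·: GG|Gg
G/II-1 un I-1×I-2: GG|Gg
G/II-2 un I-1×I-2: GG|Gg
⇒ G over [I-1,I-2,II-1,II-2]: 15 consistent
Q/I-1 un ·: QQ|Qq
Q/I-2 un ·: QQ|Qq
Q/II-1 un I-1×I-2: QQ|Qq
Q/II-2 un I-1×I-2: QQ|Qq
⇒ Q over [I-1,I-2,II-1,II-2]: 13 consistent
Z/I-1 aff ·: zz
Z/I-2 un ·: ZZ|Zz
Z/II-1 un I-1×I-2: Zz
Z/II-2 un I-1×I-2: Zz
⇒ Z over [I-1,I-2,II-1,II-2]: 2 consistent

II-2 ∈ {GG QQ Zz, GG Qq Zz, Gg QQ Zz, Gg Qq Zz}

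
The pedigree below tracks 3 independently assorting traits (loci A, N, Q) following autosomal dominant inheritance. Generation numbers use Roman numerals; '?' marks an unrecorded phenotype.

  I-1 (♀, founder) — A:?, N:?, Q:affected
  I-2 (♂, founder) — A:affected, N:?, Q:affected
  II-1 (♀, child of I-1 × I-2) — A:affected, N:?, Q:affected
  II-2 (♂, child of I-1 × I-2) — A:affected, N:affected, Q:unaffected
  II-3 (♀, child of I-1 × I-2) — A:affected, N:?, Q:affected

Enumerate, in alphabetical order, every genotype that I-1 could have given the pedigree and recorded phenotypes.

I-1 ∈ {AA NN Qq, AA Nn Qq, AA nn Qq, Aa NN Qq, Aa Nn Qq, Aa nn Qq, aa NN Qq, aa Nn Qq, aa nn Qq}

A/I-1 ? ·: aa|Aa|AA
A/I-2 aff ·: Aa|AA
A/II-1 aff I-1×I-2: Aa|AA
A/II-2 aff I-1×I-2: Aa|AA
A/II-3 aff I-1×I-2: Aa|AA
⇒ A over [I-1,I-2,II-1,II-2,II-3]: 27 consistent
N/I-1 ? ·: nn|Nn|NN
N/I-2 ? ·: nn|Nn|NN
N/II-1 ? I-1×I-2: nn|Nn|NN
N/II-2 aff I-1×I-2: Nn|NN
N/II-3 ? I-1×I-2: nn|Nn|NN
⇒ N over [I-1,I-2,II-1,II-2,II-3]: 45 consistent
Q/I-1 aff ·: Qq
Q/I-2 aff ·: Qq
Q/II-1 aff I-1×I-2: Qq|QQ
Q/II-2 un I-1×I-2: qq
Q/II-3 aff I-1×I-2: Qq|QQ
⇒ Q over [I-1,I-2,II-1,II-2,II-3]: 4 consistent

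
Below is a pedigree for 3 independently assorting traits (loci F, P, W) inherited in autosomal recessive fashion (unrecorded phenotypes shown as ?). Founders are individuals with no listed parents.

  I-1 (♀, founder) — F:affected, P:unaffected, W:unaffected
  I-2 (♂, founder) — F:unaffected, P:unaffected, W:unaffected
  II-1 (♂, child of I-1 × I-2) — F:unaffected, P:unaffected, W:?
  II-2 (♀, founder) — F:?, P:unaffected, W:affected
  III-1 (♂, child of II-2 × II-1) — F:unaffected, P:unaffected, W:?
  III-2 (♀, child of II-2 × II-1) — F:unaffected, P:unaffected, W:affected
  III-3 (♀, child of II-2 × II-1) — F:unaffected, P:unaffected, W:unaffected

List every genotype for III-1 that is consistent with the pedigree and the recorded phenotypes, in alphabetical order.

III-1 ∈ {FF PP Ww, FF PP ww, FF Pp Ww, FF Pp ww, Ff PP Ww, Ff PP ww, Ff Pp Ww, Ff Pp ww}

F/I-1 aff ·: ff
F/I-2 un ·: FF|Ff
F/II-1 un I-1×I-2: Ff
F/II-2 ? ·: FF|Ff|ff
F/III-1 un II-2×II-1: FF|Ff
F/III-2 un II-2×II-1: FF|Ff
F/III-3 un II-2×II-1: FF|Ff
⇒ F over [I-1,I-2,II-1,II-2,III-1,III-2,III-3]: 34 consistent
P/I-1 un ·: PP|Pp
P/I-2 un ·: PP|Pp
P/II-1 un I-1×I-2: PP|Pp
P/II-2 un ·: PP|Pp
P/III-1 un II-2×II-1: PP|Pp
P/III-2 un II-2×II-1: PP|Pp
P/III-3 un II-2×II-1: PP|Pp
⇒ P over [I-1,I-2,II-1,II-2,III-1,III-2,III-3]: 84 consistent
W/I-1 un ·: WW|Ww
W/I-2 un ·: WW|Ww
W/II-1 ? I-1×I-2: Ww
W/II-2 aff ·: ww
W/III-1 ? II-2×II-1: Ww|ww
W/III-2 aff II-2×II-1: ww
W/III-3 un II-2×II-1: Ww
⇒ W over [I-1,I-2,II-1,II-2,III-1,III-2,III-3]: 6 consistent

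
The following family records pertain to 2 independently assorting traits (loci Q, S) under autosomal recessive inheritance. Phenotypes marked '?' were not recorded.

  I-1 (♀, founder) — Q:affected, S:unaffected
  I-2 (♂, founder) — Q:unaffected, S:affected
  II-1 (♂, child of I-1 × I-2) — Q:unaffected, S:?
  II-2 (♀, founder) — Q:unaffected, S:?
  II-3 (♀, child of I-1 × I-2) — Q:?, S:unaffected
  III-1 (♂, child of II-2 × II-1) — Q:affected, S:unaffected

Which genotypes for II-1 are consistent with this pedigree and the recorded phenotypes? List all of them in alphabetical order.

II-1 ∈ {Qq Ss, Qq ss}

Q/I-1 aff ·: qq
Q/I-2 un ·: QQ|Qq
Q/II-1 un I-1×I-2: Qq
Q/II-2 un ·: Qq
Q/II-3 ? I-1×I-2: Qq|qq
Q/III-1 aff II-2×II-1: qq
⇒ Q over [I-1,I-2,II-1,II-2,II-3,III-1]: 3 consistent
S/I-1 un ·: SS|Ss
S/I-2 aff ·: ss
S/II-1 ? I-1×I-2: Ss|ss
S/II-2 ? ·: SS|Ss|ss
S/II-3 un I-1×I-2: Ss
S/III-1 un II-2×II-1: SS|Ss
⇒ S over [I-1,I-2,II-1,II-2,II-3,III-1]: 12 consistent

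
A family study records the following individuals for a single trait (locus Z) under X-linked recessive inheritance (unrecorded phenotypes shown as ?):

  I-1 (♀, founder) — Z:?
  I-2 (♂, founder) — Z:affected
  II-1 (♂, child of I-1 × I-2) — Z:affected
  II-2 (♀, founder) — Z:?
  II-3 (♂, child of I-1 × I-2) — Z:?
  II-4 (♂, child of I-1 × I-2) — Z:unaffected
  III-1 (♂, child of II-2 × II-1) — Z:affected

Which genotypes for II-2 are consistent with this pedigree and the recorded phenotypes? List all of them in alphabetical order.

Z/I-1 ? ·: X^ZX^z
Z/I-2 aff ·: X^zY
Z/II-1 aff I-1×I-2: X^zY
Z/II-2 ? ·: X^ZX^z|X^zX^z
Z/II-3 ? I-1×I-2: X^ZY|X^zY
Z/II-4 un I-1×I-2: X^ZY
Z/III-1 aff II-2×II-1: X^zY
⇒ Z over [I-1,I-2,II-1,II-2,II-3,II-4,III-1]: 4 consistent

II-2 ∈ {X^ZX^z, X^zX^z}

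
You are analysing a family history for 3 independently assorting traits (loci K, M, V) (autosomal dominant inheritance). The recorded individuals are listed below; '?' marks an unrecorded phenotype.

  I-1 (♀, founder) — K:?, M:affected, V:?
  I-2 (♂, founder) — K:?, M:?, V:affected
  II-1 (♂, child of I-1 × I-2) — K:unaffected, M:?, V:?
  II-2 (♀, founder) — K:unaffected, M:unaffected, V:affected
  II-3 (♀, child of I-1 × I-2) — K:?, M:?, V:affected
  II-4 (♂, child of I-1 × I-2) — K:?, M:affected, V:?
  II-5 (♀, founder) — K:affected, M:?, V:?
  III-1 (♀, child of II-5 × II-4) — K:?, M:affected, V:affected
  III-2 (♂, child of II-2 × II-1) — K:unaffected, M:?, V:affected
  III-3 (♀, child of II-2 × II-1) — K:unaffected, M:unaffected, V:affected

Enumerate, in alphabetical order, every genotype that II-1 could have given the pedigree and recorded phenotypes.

II-1 ∈ {kk Mm VV, kk Mm Vv, kk Mm vv, kk mm VV, kk mm Vv, kk mm vv}

K/I-1 ? ·: kk|Kk
K/I-2 ? ·: kk|Kk
K/II-1 un I-1×I-2: kk
K/II-2 un ·: kk
K/II-3 ? I-1×I-2: kk|Kk|KK
K/II-4 ? I-1×I-2: kk|Kk|KK
K/II-5 aff ·: Kk|KK
K/III-1 ? II-5×II-4: kk|Kk|KK
K/III-2 un II-2×II-1: kk
K/III-3 un II-2×II-1: kk
⇒ K over [I-1,I-2,II-1,II-2,II-3,II-4,II-5,III-1,III-2,III-3]: 68 consistent
M/I-1 aff ·: Mm|MM
M/I-2 ? ·: mm|Mm|MM
M/II-1 ? I-1×I-2: mm|Mm
M/II-2 un ·: mm
M/II-3 ? I-1×I-2: mm|Mm|MM
M/II-4 aff I-1×I-2: Mm|MM
M/II-5 ? ·: mm|Mm|MM
M/III-1 aff II-5×II-4: Mm|MM
M/III-2 ? II-2×II-1: mm|Mm
M/III-3 un II-2×II-1: mm
⇒ M over [I-1,I-2,II-1,II-2,II-3,II-4,II-5,III-1,III-2,III-3]: 193 consistent
V/I-1 ? ·: vv|Vv|VV
V/I-2 aff ·: Vv|VV
V/II-1 ? I-1×I-2: vv|Vv|VV
V/II-2 aff ·: Vv|VV
V/II-3 aff I-1×I-2: Vv|VV
V/II-4 ? I-1×I-2: vv|Vv|VV
V/II-5 ? ·: vv|Vv|VV
V/III-1 aff II-5×II-4: Vv|VV
V/III-2 aff II-2×II-1: Vv|VV
V/III-3 aff II-2×II-1: Vv|VV
⇒ V over [I-1,I-2,II-1,II-2,II-3,II-4,II-5,III-1,III-2,III-3]: 928 consistent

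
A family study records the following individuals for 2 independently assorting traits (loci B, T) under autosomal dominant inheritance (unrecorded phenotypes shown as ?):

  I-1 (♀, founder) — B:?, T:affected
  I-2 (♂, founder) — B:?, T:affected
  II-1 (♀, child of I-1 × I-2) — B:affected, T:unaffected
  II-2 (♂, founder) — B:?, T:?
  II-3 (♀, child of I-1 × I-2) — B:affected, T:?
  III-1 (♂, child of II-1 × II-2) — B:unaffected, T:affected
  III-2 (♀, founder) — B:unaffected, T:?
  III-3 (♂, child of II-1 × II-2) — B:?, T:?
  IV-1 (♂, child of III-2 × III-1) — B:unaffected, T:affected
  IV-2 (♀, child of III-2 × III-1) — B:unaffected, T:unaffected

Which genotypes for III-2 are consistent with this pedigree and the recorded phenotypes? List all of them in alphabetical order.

III-2 ∈ {bb Tt, bb tt}

B/I-1 ? ·: bb|Bb|BB
B/I-2 ? ·: bb|Bb|BB
B/II-1 aff I-1×I-2: Bb
B/II-2 ? ·: bb|Bb
B/II-3 aff I-1×I-2: Bb|BB
B/III-1 un II-1×II-2: bb
B/III-2 un ·: bb
B/III-3 ? II-1×II-2: bb|Bb|BB
B/IV-1 un III-2×III-1: bb
B/IV-2 un III-2×III-1: bb
⇒ B over [I-1,I-2,II-1,II-2,II-3,III-1,III-2,III-3,IV-1,IV-2]: 50 consistent
T/I-1 aff ·: Tt
T/I-2 aff ·: Tt
T/II-1 un I-1×I-2: tt
T/II-2 ? ·: Tt|TT
T/II-3 ? I-1×I-2: tt|Tt|TT
T/III-1 aff II-1×II-2: Tt
T/III-2 ? ·: tt|Tt
T/III-3 ? II-1×II-2: tt|Tt
T/IV-1 aff III-2×III-1: Tt|TT
T/IV-2 un III-2×III-1: tt
⇒ T over [I-1,I-2,II-1,II-2,II-3,III-1,III-2,III-3,IV-1,IV-2]: 27 consistent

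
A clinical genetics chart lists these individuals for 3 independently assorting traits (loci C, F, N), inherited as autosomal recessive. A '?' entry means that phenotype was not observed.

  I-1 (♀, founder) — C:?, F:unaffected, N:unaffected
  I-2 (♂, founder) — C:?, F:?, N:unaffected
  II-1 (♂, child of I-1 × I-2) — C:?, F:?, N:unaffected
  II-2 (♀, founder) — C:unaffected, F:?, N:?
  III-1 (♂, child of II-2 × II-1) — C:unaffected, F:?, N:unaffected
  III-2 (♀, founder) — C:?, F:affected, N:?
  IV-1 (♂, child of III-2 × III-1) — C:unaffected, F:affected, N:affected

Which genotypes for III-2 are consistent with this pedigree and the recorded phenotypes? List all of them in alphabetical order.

C/I-1 ? ·: CC|Cc|cc
C/I-2 ? ·: CC|Cc|cc
C/II-1 ? I-1×I-2: CC|Cc|cc
C/II-2 un ·: CC|Cc
C/III-1 un II-2×II-1: CC|Cc
C/III-2 ? ·: CC|Cc|cc
C/IV-1 un III-2×III-1: CC|Cc
⇒ C over [I-1,I-2,II-1,II-2,III-1,III-2,IV-1]: 218 consistent
F/I-1 un ·: FF|Ff
F/I-2 ? ·: FF|Ff|ff
F/II-1 ? I-1×I-2: FF|Ff|ff
F/II-2 ? ·: FF|Ff|ff
F/III-1 ? II-2×II-1: Ff|ff
F/III-2 aff ·: ff
F/IV-1 aff III-2×III-1: ff
⇒ F over [I-1,I-2,II-1,II-2,III-1,III-2,IV-1]: 41 consistent
N/I-1 un ·: NN|Nn
N/I-2 un ·: NN|Nn
N/II-1 un I-1×I-2: NN|Nn
N/II-2 ? ·: NN|Nn|nn
N/III-1 un II-2×II-1: Nn
N/III-2 ? ·: Nn|nn
N/IV-1 aff III-2×III-1: nn
⇒ N over [I-1,I-2,II-1,II-2,III-1,III-2,IV-1]: 34 consistent

III-2 ∈ {CC ff Nn, CC ff nn, Cc ff Nn, Cc ff nn, cc ff Nn, cc ff nn}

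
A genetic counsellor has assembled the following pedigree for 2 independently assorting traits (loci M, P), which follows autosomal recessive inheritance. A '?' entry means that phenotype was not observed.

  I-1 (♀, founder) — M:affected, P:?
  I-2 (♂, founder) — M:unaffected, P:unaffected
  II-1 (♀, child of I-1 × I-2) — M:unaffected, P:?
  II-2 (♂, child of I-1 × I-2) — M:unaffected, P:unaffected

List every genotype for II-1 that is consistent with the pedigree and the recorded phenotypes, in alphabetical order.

M/I-1 aff ·: mm
M/I-2 un ·: MM|Mm
M/II-1 un I-1×I-2: Mm
M/II-2 un I-1×I-2: Mm
⇒ M over [I-1,I-2,II-1,II-2]: 2 consistent
P/I-1 ? ·: PP|Pp|pp
P/I-2 un ·: PP|Pp
P/II-1 ? I-1×I-2: PP|Pp|pp
P/II-2 un I-1×I-2: PP|Pp
⇒ P over [I-1,I-2,II-1,II-2]: 18 consistent

II-1 ∈ {Mm PP, Mm Pp, Mm pp}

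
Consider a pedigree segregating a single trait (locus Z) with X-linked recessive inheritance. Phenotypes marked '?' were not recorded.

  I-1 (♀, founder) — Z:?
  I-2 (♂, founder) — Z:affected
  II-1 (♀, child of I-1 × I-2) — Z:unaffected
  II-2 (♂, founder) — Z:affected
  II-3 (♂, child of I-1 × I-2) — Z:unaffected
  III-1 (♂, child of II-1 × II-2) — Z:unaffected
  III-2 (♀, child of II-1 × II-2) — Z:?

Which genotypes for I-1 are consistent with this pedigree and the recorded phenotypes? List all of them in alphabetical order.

Z/I-1 ? ·: X^ZX^Z|X^ZX^z
Z/I-2 aff ·: X^zY
Z/II-1 un I-1×I-2: X^ZX^z
Z/II-2 aff ·: X^zY
Z/II-3 un I-1×I-2: X^ZY
Z/III-1 un II-1×II-2: X^ZY
Z/III-2 ? II-1×II-2: X^ZX^z|X^zX^z
⇒ Z over [I-1,I-2,II-1,II-2,II-3,III-1,III-2]: 4 consistent

I-1 ∈ {X^ZX^Z, X^ZX^z}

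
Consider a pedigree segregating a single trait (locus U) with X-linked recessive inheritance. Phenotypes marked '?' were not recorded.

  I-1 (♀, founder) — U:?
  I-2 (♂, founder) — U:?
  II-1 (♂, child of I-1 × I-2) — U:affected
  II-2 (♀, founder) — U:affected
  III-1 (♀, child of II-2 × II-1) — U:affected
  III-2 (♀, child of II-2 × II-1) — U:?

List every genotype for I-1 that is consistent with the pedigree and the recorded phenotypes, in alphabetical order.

U/I-1 ? ·: X^UX^u|X^uX^u
U/I-2 ? ·: X^UY|X^uY
U/II-1 aff I-1×I-2: X^uY
U/II-2 aff ·: X^uX^u
U/III-1 aff II-2×II-1: X^uX^u
U/III-2 ? II-2×II-1: X^uX^u
⇒ U over [I-1,I-2,II-1,II-2,III-1,III-2]: 4 consistent

I-1 ∈ {X^UX^u, X^uX^u}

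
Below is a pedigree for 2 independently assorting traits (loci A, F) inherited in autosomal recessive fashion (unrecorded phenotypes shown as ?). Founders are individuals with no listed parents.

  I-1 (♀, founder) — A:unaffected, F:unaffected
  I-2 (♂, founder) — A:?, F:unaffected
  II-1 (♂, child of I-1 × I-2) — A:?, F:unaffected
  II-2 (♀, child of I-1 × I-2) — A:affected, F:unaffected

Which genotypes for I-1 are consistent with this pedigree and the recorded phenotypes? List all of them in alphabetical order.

A/I-1 un ·: Aa
A/I-2 ? ·: Aa|aa
A/II-1 ? I-1×I-2: AA|Aa|aa
A/II-2 aff I-1×I-2: aa
⇒ A over [I-1,I-2,II-1,II-2]: 5 consistent
F/I-1 un ·: FF|Ff
F/I-2 un ·: FF|Ff
F/II-1 un I-1×I-2: FF|Ff
F/II-2 un I-1×I-2: FF|Ff
⇒ F over [I-1,I-2,II-1,II-2]: 13 consistent

I-1 ∈ {Aa FF, Aa Ff}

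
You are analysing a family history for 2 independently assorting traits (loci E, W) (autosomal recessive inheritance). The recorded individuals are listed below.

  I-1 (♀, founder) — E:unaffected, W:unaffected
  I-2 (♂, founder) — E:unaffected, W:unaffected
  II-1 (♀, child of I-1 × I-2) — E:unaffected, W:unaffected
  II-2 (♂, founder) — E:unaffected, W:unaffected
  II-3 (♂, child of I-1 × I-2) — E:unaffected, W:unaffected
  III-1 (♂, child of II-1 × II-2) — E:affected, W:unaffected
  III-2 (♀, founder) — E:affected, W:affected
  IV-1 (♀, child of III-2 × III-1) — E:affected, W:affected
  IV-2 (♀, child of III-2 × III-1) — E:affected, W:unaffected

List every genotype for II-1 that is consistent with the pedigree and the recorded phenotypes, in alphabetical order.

E/I-1 un ·: EE|Ee
E/I-2 un ·: EE|Ee
E/II-1 un I-1×I-2: Ee
E/II-2 un ·: Ee
E/II-3 un I-1×I-2: EE|Ee
E/III-1 aff II-1×II-2: ee
E/III-2 aff ·: ee
E/IV-1 aff III-2×III-1: ee
E/IV-2 aff III-2×III-1: ee
⇒ E over [I-1,I-2,II-1,II-2,II-3,III-1,III-2,IV-1,IV-2]: 6 consistent
W/I-1 un ·: WW|Ww
W/I-2 un ·: WW|Ww
W/II-1 un I-1×I-2: WW|Ww
W/II-2 un ·: WW|Ww
W/II-3 un I-1×I-2: WW|Ww
W/III-1 un II-1×II-2: Ww
W/III-2 aff ·: ww
W/IV-1 aff III-2×III-1: ww
W/IV-2 un III-2×III-1: Ww
⇒ W over [I-1,I-2,II-1,II-2,II-3,III-1,III-2,IV-1,IV-2]: 19 consistent

II-1 ∈ {Ee WW, Ee Ww}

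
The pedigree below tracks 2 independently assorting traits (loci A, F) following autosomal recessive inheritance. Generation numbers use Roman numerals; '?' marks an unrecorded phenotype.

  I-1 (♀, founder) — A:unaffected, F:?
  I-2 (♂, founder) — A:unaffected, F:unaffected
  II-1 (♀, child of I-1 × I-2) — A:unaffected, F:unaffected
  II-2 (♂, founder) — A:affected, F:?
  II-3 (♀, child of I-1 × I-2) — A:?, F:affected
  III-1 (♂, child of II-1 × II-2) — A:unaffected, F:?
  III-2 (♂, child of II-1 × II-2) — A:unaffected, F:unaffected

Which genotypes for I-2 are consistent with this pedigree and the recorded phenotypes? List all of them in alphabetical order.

I-2 ∈ {AA Ff, Aa Ff}

A/I-1 un ·: AA|Aa
A/I-2 un ·: AA|Aa
A/II-1 un I-1×I-2: AA|Aa
A/II-2 aff ·: aa
A/II-3 ? I-1×I-2: AA|Aa|aa
A/III-1 un II-1×II-2: Aa
A/III-2 un II-1×II-2: Aa
⇒ A over [I-1,I-2,II-1,II-2,II-3,III-1,III-2]: 15 consistent
F/I-1 ? ·: Ff|ff
F/I-2 un ·: Ff
F/II-1 un I-1×I-2: FF|Ff
F/II-2 ? ·: FF|Ff|ff
F/II-3 aff I-1×I-2: ff
F/III-1 ? II-1×II-2: FF|Ff|ff
F/III-2 un II-1×II-2: FF|Ff
⇒ F over [I-1,I-2,II-1,II-2,II-3,III-1,III-2]: 30 consistent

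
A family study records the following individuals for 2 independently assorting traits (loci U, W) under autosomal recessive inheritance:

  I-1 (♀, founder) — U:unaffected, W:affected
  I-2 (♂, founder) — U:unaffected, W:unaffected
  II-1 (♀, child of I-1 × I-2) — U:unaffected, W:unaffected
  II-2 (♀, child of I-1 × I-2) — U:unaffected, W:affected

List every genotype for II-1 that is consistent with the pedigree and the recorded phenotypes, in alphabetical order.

II-1 ∈ {UU Ww, Uu Ww}

U/I-1 un ·: UU|Uu
U/I-2 un ·: UU|Uu
U/II-1 un I-1×I-2: UU|Uu
U/II-2 un I-1×I-2: UU|Uu
⇒ U over [I-1,I-2,II-1,II-2]: 13 consistent
W/I-1 aff ·: ww
W/I-2 un ·: Ww
W/II-1 un I-1×I-2: Ww
W/II-2 aff I-1×I-2: ww
⇒ W over [I-1,I-2,II-1,II-2]: 1 consistent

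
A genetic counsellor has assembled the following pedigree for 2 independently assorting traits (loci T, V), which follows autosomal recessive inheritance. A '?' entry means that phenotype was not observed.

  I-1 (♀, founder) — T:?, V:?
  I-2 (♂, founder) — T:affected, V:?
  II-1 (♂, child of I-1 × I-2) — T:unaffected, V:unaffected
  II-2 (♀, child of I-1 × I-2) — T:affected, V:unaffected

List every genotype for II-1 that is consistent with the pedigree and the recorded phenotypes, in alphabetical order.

II-1 ∈ {Tt VV, Tt Vv}

T/I-1 ? ·: Tt
T/I-2 aff ·: tt
T/II-1 un I-1×I-2: Tt
T/II-2 aff I-1×I-2: tt
⇒ T over [I-1,I-2,II-1,II-2]: 1 consistent
V/I-1 ? ·: VV|Vv|vv
V/I-2 ? ·: VV|Vv|vv
V/II-1 un I-1×I-2: VV|Vv
V/II-2 un I-1×I-2: VV|Vv
⇒ V over [I-1,I-2,II-1,II-2]: 17 consistent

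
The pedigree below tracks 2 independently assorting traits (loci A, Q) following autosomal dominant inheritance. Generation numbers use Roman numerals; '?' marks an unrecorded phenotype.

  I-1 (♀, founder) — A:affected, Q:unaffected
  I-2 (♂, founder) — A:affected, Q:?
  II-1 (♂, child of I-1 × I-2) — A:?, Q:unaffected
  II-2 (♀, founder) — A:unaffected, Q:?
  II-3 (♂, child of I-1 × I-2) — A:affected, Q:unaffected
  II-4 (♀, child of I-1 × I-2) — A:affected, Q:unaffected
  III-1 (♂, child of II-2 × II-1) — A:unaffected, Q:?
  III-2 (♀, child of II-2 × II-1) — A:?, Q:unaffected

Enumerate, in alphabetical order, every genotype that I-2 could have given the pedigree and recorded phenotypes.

A/I-1 aff ·: Aa|AA
A/I-2 aff ·: Aa|AA
A/II-1 ? I-1×I-2: aa|Aa
A/II-2 un ·: aa
A/II-3 aff I-1×I-2: Aa|AA
A/II-4 aff I-1×I-2: Aa|AA
A/III-1 un II-2×II-1: aa
A/III-2 ? II-2×II-1: aa|Aa
⇒ A over [I-1,I-2,II-1,II-2,II-3,II-4,III-1,III-2]: 28 consistent
Q/I-1 un ·: qq
Q/I-2 ? ·: qq|Qq
Q/II-1 un I-1×I-2: qq
Q/II-2 ? ·: qq|Qq
Q/II-3 un I-1×I-2: qq
Q/II-4 un I-1×I-2: qq
Q/III-1 ? II-2×II-1: qq|Qq
Q/III-2 un II-2×II-1: qq
⇒ Q over [I-1,I-2,II-1,II-2,II-3,II-4,III-1,III-2]: 6 consistent

I-2 ∈ {AA Qq, AA qq, Aa Qq, Aa qq}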